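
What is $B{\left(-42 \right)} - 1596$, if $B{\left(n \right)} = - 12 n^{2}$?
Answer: $-22764$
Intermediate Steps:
$B{\left(-42 \right)} - 1596 = - 12 \left(-42\right)^{2} - 1596 = \left(-12\right) 1764 - 1596 = -21168 - 1596 = -22764$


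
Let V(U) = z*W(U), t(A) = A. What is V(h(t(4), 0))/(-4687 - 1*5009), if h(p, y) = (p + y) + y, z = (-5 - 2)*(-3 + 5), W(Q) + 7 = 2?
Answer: -35/4848 ≈ -0.0072195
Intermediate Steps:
W(Q) = -5 (W(Q) = -7 + 2 = -5)
z = -14 (z = -7*2 = -14)
h(p, y) = p + 2*y
V(U) = 70 (V(U) = -14*(-5) = 70)
V(h(t(4), 0))/(-4687 - 1*5009) = 70/(-4687 - 1*5009) = 70/(-4687 - 5009) = 70/(-9696) = 70*(-1/9696) = -35/4848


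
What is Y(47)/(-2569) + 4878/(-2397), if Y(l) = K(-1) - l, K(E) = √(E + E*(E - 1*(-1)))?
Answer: -4139641/2052631 - I/2569 ≈ -2.0168 - 0.00038926*I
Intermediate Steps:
K(E) = √(E + E*(1 + E)) (K(E) = √(E + E*(E + 1)) = √(E + E*(1 + E)))
Y(l) = I - l (Y(l) = √(-(2 - 1)) - l = √(-1*1) - l = √(-1) - l = I - l)
Y(47)/(-2569) + 4878/(-2397) = (I - 1*47)/(-2569) + 4878/(-2397) = (I - 47)*(-1/2569) + 4878*(-1/2397) = (-47 + I)*(-1/2569) - 1626/799 = (47/2569 - I/2569) - 1626/799 = -4139641/2052631 - I/2569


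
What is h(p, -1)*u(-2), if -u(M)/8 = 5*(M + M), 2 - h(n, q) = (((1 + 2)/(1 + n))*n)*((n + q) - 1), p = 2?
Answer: 320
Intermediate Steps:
h(n, q) = 2 - 3*n*(-1 + n + q)/(1 + n) (h(n, q) = 2 - ((1 + 2)/(1 + n))*n*((n + q) - 1) = 2 - (3/(1 + n))*n*(-1 + n + q) = 2 - 3*n/(1 + n)*(-1 + n + q) = 2 - 3*n*(-1 + n + q)/(1 + n))
u(M) = -80*M (u(M) = -40*(M + M) = -40*2*M = -80*M)
h(p, -1)*u(-2) = ((2 - 3*2² + 5*2 - 3*2*(-1))/(1 + 2))*(-80*(-2)) = ((2 - 3*4 + 10 + 6)/3)*160 = ((2 - 12 + 10 + 6)/3)*160 = ((⅓)*6)*160 = 2*160 = 320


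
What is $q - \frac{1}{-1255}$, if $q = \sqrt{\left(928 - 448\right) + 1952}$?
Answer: $\frac{1}{1255} + 8 \sqrt{38} \approx 49.316$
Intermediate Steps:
$q = 8 \sqrt{38}$ ($q = \sqrt{\left(928 - 448\right) + 1952} = \sqrt{480 + 1952} = \sqrt{2432} = 8 \sqrt{38} \approx 49.315$)
$q - \frac{1}{-1255} = 8 \sqrt{38} - \frac{1}{-1255} = 8 \sqrt{38} - - \frac{1}{1255} = 8 \sqrt{38} + \frac{1}{1255} = \frac{1}{1255} + 8 \sqrt{38}$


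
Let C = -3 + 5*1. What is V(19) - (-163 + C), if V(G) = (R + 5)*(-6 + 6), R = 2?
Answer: 161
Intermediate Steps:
C = 2 (C = -3 + 5 = 2)
V(G) = 0 (V(G) = (2 + 5)*(-6 + 6) = 7*0 = 0)
V(19) - (-163 + C) = 0 - (-163 + 2) = 0 - 1*(-161) = 0 + 161 = 161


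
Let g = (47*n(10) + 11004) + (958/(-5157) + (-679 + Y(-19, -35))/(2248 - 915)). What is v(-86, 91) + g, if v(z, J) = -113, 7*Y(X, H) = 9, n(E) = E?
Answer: 546657541181/48119967 ≈ 11360.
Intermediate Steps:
Y(X, H) = 9/7 (Y(X, H) = (⅐)*9 = 9/7)
g = 552095097452/48119967 (g = (47*10 + 11004) + (958/(-5157) + (-679 + 9/7)/(2248 - 915)) = (470 + 11004) + (958*(-1/5157) - 4744/7/1333) = 11474 + (-958/5157 - 4744/7*1/1333) = 11474 + (-958/5157 - 4744/9331) = 11474 - 33403906/48119967 = 552095097452/48119967 ≈ 11473.)
v(-86, 91) + g = -113 + 552095097452/48119967 = 546657541181/48119967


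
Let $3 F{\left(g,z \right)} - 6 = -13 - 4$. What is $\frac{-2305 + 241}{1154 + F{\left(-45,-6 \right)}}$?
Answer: $- \frac{6192}{3451} \approx -1.7943$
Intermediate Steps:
$F{\left(g,z \right)} = - \frac{11}{3}$ ($F{\left(g,z \right)} = 2 + \frac{-13 - 4}{3} = 2 + \frac{1}{3} \left(-17\right) = 2 - \frac{17}{3} = - \frac{11}{3}$)
$\frac{-2305 + 241}{1154 + F{\left(-45,-6 \right)}} = \frac{-2305 + 241}{1154 - \frac{11}{3}} = - \frac{2064}{\frac{3451}{3}} = \left(-2064\right) \frac{3}{3451} = - \frac{6192}{3451}$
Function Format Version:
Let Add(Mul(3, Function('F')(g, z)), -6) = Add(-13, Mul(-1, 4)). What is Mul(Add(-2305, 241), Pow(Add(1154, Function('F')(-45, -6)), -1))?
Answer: Rational(-6192, 3451) ≈ -1.7943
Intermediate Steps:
Function('F')(g, z) = Rational(-11, 3) (Function('F')(g, z) = Add(2, Mul(Rational(1, 3), Add(-13, Mul(-1, 4)))) = Add(2, Mul(Rational(1, 3), Add(-13, -4))) = Add(2, Mul(Rational(1, 3), -17)) = Add(2, Rational(-17, 3)) = Rational(-11, 3))
Mul(Add(-2305, 241), Pow(Add(1154, Function('F')(-45, -6)), -1)) = Mul(Add(-2305, 241), Pow(Add(1154, Rational(-11, 3)), -1)) = Mul(-2064, Pow(Rational(3451, 3), -1)) = Mul(-2064, Rational(3, 3451)) = Rational(-6192, 3451)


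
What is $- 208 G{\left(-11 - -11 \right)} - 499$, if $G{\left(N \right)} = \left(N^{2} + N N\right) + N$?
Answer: $-499$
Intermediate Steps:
$G{\left(N \right)} = N + 2 N^{2}$ ($G{\left(N \right)} = \left(N^{2} + N^{2}\right) + N = 2 N^{2} + N = N + 2 N^{2}$)
$- 208 G{\left(-11 - -11 \right)} - 499 = - 208 \left(-11 - -11\right) \left(1 + 2 \left(-11 - -11\right)\right) - 499 = - 208 \left(-11 + 11\right) \left(1 + 2 \left(-11 + 11\right)\right) - 499 = - 208 \cdot 0 \left(1 + 2 \cdot 0\right) - 499 = - 208 \cdot 0 \left(1 + 0\right) - 499 = - 208 \cdot 0 \cdot 1 - 499 = \left(-208\right) 0 - 499 = 0 - 499 = -499$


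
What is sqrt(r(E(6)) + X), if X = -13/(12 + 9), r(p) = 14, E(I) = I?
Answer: sqrt(5901)/21 ≈ 3.6580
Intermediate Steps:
X = -13/21 ≈ -0.61905
sqrt(r(E(6)) + X) = sqrt(14 - 13/21) = sqrt(281/21) = sqrt(5901)/21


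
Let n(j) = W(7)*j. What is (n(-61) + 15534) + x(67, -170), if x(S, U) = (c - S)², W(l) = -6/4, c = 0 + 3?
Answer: 39443/2 ≈ 19722.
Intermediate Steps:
c = 3
W(l) = -3/2 (W(l) = -6*¼ = -3/2)
x(S, U) = (3 - S)²
n(j) = -3*j/2
(n(-61) + 15534) + x(67, -170) = (-3/2*(-61) + 15534) + (-3 + 67)² = (183/2 + 15534) + 64² = 31251/2 + 4096 = 39443/2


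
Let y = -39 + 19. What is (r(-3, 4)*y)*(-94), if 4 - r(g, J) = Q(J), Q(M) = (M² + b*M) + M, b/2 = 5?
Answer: -105280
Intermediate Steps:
b = 10 (b = 2*5 = 10)
y = -20
Q(M) = M² + 11*M (Q(M) = (M² + 10*M) + M = M² + 11*M)
r(g, J) = 4 - J*(11 + J)
(r(-3, 4)*y)*(-94) = ((4 - 1*4*(11 + 4))*(-20))*(-94) = ((4 - 1*4*15)*(-20))*(-94) = ((4 - 60)*(-20))*(-94) = -56*(-20)*(-94) = 1120*(-94) = -105280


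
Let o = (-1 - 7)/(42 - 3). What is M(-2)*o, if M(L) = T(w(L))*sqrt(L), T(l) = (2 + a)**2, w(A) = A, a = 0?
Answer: -32*I*sqrt(2)/39 ≈ -1.1604*I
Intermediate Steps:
o = -8/39 ≈ -0.20513
T(l) = 4 (T(l) = (2 + 0)**2 = 2**2 = 4)
M(L) = 4*sqrt(L)
M(-2)*o = (4*sqrt(-2))*(-8/39) = (4*(I*sqrt(2)))*(-8/39) = (4*I*sqrt(2))*(-8/39) = -32*I*sqrt(2)/39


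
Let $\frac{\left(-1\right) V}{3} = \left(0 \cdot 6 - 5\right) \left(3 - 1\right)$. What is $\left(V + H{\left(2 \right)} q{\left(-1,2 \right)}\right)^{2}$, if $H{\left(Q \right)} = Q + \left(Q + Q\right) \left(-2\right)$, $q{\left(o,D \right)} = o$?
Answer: $1296$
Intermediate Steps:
$H{\left(Q \right)} = - 3 Q$ ($H{\left(Q \right)} = Q + 2 Q \left(-2\right) = Q - 4 Q = - 3 Q$)
$V = 30$ ($V = - 3 \left(0 \cdot 6 - 5\right) \left(3 - 1\right) = - 3 \left(0 - 5\right) 2 = - 3 \left(\left(-5\right) 2\right) = \left(-3\right) \left(-10\right) = 30$)
$\left(V + H{\left(2 \right)} q{\left(-1,2 \right)}\right)^{2} = \left(30 + \left(-3\right) 2 \left(-1\right)\right)^{2} = \left(30 - -6\right)^{2} = \left(30 + 6\right)^{2} = 36^{2} = 1296$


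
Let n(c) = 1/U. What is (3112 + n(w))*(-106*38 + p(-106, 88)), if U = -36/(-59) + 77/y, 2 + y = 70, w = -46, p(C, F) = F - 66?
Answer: -87170576024/6991 ≈ -1.2469e+7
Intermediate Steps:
p(C, F) = -66 + F
y = 68 (y = -2 + 70 = 68)
U = 6991/4012 (U = -36/(-59) + 77/68 = -36*(-1/59) + 77*(1/68) = 36/59 + 77/68 = 6991/4012 ≈ 1.7425)
n(c) = 4012/6991 (n(c) = 1/(6991/4012) = 4012/6991)
(3112 + n(w))*(-106*38 + p(-106, 88)) = (3112 + 4012/6991)*(-106*38 + (-66 + 88)) = 21760004*(-4028 + 22)/6991 = (21760004/6991)*(-4006) = -87170576024/6991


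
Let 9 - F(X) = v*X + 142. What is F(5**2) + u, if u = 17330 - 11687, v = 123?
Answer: 2435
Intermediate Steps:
u = 5643
F(X) = -133 - 123*X (F(X) = 9 - (123*X + 142) = 9 - (142 + 123*X) = 9 + (-142 - 123*X) = -133 - 123*X)
F(5**2) + u = (-133 - 123*5**2) + 5643 = (-133 - 123*25) + 5643 = (-133 - 3075) + 5643 = -3208 + 5643 = 2435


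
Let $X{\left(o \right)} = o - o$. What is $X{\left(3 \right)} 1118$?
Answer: $0$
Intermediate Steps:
$X{\left(o \right)} = 0$
$X{\left(3 \right)} 1118 = 0 \cdot 1118 = 0$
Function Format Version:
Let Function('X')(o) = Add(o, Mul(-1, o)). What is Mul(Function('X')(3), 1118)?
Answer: 0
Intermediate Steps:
Function('X')(o) = 0
Mul(Function('X')(3), 1118) = Mul(0, 1118) = 0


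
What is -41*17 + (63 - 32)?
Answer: -666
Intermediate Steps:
-41*17 + (63 - 32) = -697 + 31 = -666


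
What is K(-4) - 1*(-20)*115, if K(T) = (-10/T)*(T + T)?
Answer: 2280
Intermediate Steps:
K(T) = -20 (K(T) = (-10/T)*(2*T) = -20)
K(-4) - 1*(-20)*115 = -20 - 1*(-20)*115 = -20 + 20*115 = -20 + 2300 = 2280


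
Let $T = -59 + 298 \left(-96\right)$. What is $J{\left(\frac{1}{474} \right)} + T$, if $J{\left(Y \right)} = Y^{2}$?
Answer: $- \frac{6440786891}{224676} \approx -28667.0$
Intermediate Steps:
$T = -28667$ ($T = -59 - 28608 = -28667$)
$J{\left(\frac{1}{474} \right)} + T = \left(\frac{1}{474}\right)^{2} - 28667 = \frac{1}{224676} - 28667 = - \frac{6440786891}{224676}$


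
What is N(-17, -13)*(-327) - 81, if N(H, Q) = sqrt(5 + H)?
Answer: -81 - 654*I*sqrt(3) ≈ -81.0 - 1132.8*I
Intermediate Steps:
N(-17, -13)*(-327) - 81 = sqrt(5 - 17)*(-327) - 81 = sqrt(-12)*(-327) - 81 = (2*I*sqrt(3))*(-327) - 81 = -654*I*sqrt(3) - 81 = -81 - 654*I*sqrt(3)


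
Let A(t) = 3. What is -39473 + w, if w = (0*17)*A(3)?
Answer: -39473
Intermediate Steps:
w = 0 (w = (0*17)*3 = 0*3 = 0)
-39473 + w = -39473 + 0 = -39473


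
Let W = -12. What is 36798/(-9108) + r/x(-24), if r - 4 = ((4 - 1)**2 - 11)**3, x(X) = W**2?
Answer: -37051/9108 ≈ -4.0680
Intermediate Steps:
x(X) = 144 (x(X) = (-12)**2 = 144)
r = -4 (r = 4 + ((4 - 1)**2 - 11)**3 = 4 + (3**2 - 11)**3 = 4 + (9 - 11)**3 = 4 + (-2)**3 = 4 - 8 = -4)
36798/(-9108) + r/x(-24) = 36798/(-9108) - 4/144 = 36798*(-1/9108) - 4*1/144 = -6133/1518 - 1/36 = -37051/9108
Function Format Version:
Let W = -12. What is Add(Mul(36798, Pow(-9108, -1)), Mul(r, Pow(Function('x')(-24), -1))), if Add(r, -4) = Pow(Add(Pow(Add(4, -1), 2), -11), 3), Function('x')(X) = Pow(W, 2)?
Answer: Rational(-37051, 9108) ≈ -4.0680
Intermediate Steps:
Function('x')(X) = 144 (Function('x')(X) = Pow(-12, 2) = 144)
r = -4 (r = Add(4, Pow(Add(Pow(Add(4, -1), 2), -11), 3)) = Add(4, Pow(Add(Pow(3, 2), -11), 3)) = Add(4, Pow(Add(9, -11), 3)) = Add(4, Pow(-2, 3)) = Add(4, -8) = -4)
Add(Mul(36798, Pow(-9108, -1)), Mul(r, Pow(Function('x')(-24), -1))) = Add(Mul(36798, Pow(-9108, -1)), Mul(-4, Pow(144, -1))) = Add(Mul(36798, Rational(-1, 9108)), Mul(-4, Rational(1, 144))) = Add(Rational(-6133, 1518), Rational(-1, 36)) = Rational(-37051, 9108)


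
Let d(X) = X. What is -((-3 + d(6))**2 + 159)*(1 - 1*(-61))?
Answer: -10416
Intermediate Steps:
-((-3 + d(6))**2 + 159)*(1 - 1*(-61)) = -((-3 + 6)**2 + 159)*(1 - 1*(-61)) = -(3**2 + 159)*(1 + 61) = -(9 + 159)*62 = -168*62 = -1*10416 = -10416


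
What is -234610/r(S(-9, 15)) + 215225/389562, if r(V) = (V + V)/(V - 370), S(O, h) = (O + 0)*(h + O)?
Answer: -3229293038615/3506058 ≈ -9.2106e+5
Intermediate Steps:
S(O, h) = O*(O + h)
r(V) = 2*V/(-370 + V) (r(V) = (2*V)/(-370 + V) = 2*V/(-370 + V))
-234610/r(S(-9, 15)) + 215225/389562 = -234610*(-(-370 - 9*(-9 + 15))/(18*(-9 + 15))) + 215225/389562 = -234610/(2*(-9*6)/(-370 - 9*6)) + 215225*(1/389562) = -234610/(2*(-54)/(-370 - 54)) + 215225/389562 = -234610/(2*(-54)/(-424)) + 215225/389562 = -234610/(2*(-54)*(-1/424)) + 215225/389562 = -234610/27/106 + 215225/389562 = -234610*106/27 + 215225/389562 = -24868660/27 + 215225/389562 = -3229293038615/3506058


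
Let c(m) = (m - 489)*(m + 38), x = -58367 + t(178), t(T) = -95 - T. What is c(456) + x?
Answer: -74942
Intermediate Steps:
x = -58640 (x = -58367 + (-95 - 1*178) = -58367 + (-95 - 178) = -58367 - 273 = -58640)
c(m) = (-489 + m)*(38 + m)
c(456) + x = (-18582 + 456² - 451*456) - 58640 = (-18582 + 207936 - 205656) - 58640 = -16302 - 58640 = -74942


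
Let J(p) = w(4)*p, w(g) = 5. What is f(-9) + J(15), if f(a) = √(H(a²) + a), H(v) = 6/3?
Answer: 75 + I*√7 ≈ 75.0 + 2.6458*I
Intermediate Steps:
H(v) = 2 (H(v) = 6*(⅓) = 2)
f(a) = √(2 + a)
J(p) = 5*p
f(-9) + J(15) = √(2 - 9) + 5*15 = √(-7) + 75 = I*√7 + 75 = 75 + I*√7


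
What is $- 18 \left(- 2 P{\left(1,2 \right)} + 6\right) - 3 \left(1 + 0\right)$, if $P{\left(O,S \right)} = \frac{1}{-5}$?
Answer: $- \frac{591}{5} \approx -118.2$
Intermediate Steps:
$P{\left(O,S \right)} = - \frac{1}{5}$
$- 18 \left(- 2 P{\left(1,2 \right)} + 6\right) - 3 \left(1 + 0\right) = - 18 \left(\left(-2\right) \left(- \frac{1}{5}\right) + 6\right) - 3 \left(1 + 0\right) = - 18 \left(\frac{2}{5} + 6\right) - 3 = \left(-18\right) \frac{32}{5} - 3 = - \frac{576}{5} - 3 = - \frac{591}{5}$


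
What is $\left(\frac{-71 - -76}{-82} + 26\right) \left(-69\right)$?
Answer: $- \frac{146763}{82} \approx -1789.8$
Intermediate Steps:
$\left(\frac{-71 - -76}{-82} + 26\right) \left(-69\right) = \left(\left(-71 + 76\right) \left(- \frac{1}{82}\right) + 26\right) \left(-69\right) = \left(5 \left(- \frac{1}{82}\right) + 26\right) \left(-69\right) = \left(- \frac{5}{82} + 26\right) \left(-69\right) = \frac{2127}{82} \left(-69\right) = - \frac{146763}{82}$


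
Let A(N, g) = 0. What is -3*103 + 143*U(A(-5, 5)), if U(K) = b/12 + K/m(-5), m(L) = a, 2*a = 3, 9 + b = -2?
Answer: -5281/12 ≈ -440.08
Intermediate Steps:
b = -11 (b = -9 - 2 = -11)
a = 3/2 (a = (1/2)*3 = 3/2 ≈ 1.5000)
m(L) = 3/2
U(K) = -11/12 + 2*K/3 (U(K) = -11/12 + K/(3/2) = -11*1/12 + K*(2/3) = -11/12 + 2*K/3)
-3*103 + 143*U(A(-5, 5)) = -3*103 + 143*(-11/12 + (2/3)*0) = -309 + 143*(-11/12 + 0) = -309 + 143*(-11/12) = -309 - 1573/12 = -5281/12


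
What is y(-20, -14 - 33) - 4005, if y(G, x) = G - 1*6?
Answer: -4031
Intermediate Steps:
y(G, x) = -6 + G (y(G, x) = G - 6 = -6 + G)
y(-20, -14 - 33) - 4005 = (-6 - 20) - 4005 = -26 - 4005 = -4031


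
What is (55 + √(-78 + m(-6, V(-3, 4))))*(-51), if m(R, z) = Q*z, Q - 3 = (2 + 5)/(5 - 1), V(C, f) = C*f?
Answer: -2805 - 153*I*√15 ≈ -2805.0 - 592.57*I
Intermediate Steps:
Q = 19/4 (Q = 3 + (2 + 5)/(5 - 1) = 3 + 7/4 = 19/4 ≈ 4.7500)
m(R, z) = 19*z/4
(55 + √(-78 + m(-6, V(-3, 4))))*(-51) = (55 + √(-78 + 19*(-3*4)/4))*(-51) = (55 + √(-78 + (19/4)*(-12)))*(-51) = (55 + √(-78 - 57))*(-51) = (55 + √(-135))*(-51) = (55 + 3*I*√15)*(-51) = -2805 - 153*I*√15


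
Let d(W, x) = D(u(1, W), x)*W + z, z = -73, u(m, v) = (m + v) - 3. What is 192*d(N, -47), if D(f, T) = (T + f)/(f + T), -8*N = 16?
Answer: -14400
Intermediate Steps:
N = -2 (N = -1/8*16 = -2)
u(m, v) = -3 + m + v
D(f, T) = 1 (D(f, T) = (T + f)/(T + f) = 1)
d(W, x) = -73 + W (d(W, x) = 1*W - 73 = W - 73 = -73 + W)
192*d(N, -47) = 192*(-73 - 2) = 192*(-75) = -14400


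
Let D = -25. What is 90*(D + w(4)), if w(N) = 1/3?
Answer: -2220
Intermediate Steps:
w(N) = ⅓
90*(D + w(4)) = 90*(-25 + ⅓) = 90*(-74/3) = -2220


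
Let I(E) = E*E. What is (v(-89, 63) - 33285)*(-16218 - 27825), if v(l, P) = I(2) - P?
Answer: 1468569792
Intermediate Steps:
I(E) = E²
v(l, P) = 4 - P (v(l, P) = 2² - P = 4 - P)
(v(-89, 63) - 33285)*(-16218 - 27825) = ((4 - 1*63) - 33285)*(-16218 - 27825) = ((4 - 63) - 33285)*(-44043) = (-59 - 33285)*(-44043) = -33344*(-44043) = 1468569792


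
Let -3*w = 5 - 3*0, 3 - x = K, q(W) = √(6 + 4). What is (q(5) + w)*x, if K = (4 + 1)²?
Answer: 110/3 - 22*√10 ≈ -32.903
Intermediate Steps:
q(W) = √10
K = 25 (K = 5² = 25)
x = -22 (x = 3 - 1*25 = 3 - 25 = -22)
w = -5/3 (w = -(5 - 3*0)/3 = -(5 + 0)/3 = -⅓*5 = -5/3 ≈ -1.6667)
(q(5) + w)*x = (√10 - 5/3)*(-22) = (-5/3 + √10)*(-22) = 110/3 - 22*√10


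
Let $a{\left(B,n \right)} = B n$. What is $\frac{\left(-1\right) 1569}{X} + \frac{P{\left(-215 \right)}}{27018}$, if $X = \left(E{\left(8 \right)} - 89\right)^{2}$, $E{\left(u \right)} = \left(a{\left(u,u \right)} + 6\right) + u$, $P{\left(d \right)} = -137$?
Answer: $- \frac{42407819}{3269178} \approx -12.972$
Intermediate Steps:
$E{\left(u \right)} = 6 + u + u^{2}$ ($E{\left(u \right)} = \left(u u + 6\right) + u = \left(u^{2} + 6\right) + u = \left(6 + u^{2}\right) + u = 6 + u + u^{2}$)
$X = 121$ ($X = \left(\left(6 + 8 + 8^{2}\right) - 89\right)^{2} = \left(\left(6 + 8 + 64\right) - 89\right)^{2} = \left(78 - 89\right)^{2} = \left(-11\right)^{2} = 121$)
$\frac{\left(-1\right) 1569}{X} + \frac{P{\left(-215 \right)}}{27018} = \frac{\left(-1\right) 1569}{121} - \frac{137}{27018} = \left(-1569\right) \frac{1}{121} - \frac{137}{27018} = - \frac{1569}{121} - \frac{137}{27018} = - \frac{42407819}{3269178}$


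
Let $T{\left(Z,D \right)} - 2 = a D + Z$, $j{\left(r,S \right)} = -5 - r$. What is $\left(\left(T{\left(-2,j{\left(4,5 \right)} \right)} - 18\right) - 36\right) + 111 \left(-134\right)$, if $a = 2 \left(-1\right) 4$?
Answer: $-14856$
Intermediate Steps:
$a = -8$ ($a = \left(-2\right) 4 = -8$)
$T{\left(Z,D \right)} = 2 + Z - 8 D$ ($T{\left(Z,D \right)} = 2 - \left(- Z + 8 D\right) = 2 + Z - 8 D$)
$\left(\left(T{\left(-2,j{\left(4,5 \right)} \right)} - 18\right) - 36\right) + 111 \left(-134\right) = \left(\left(\left(2 - 2 - 8 \left(-5 - 4\right)\right) - 18\right) - 36\right) + 111 \left(-134\right) = \left(\left(\left(2 - 2 - 8 \left(-5 - 4\right)\right) - 18\right) - 36\right) - 14874 = \left(\left(\left(2 - 2 - -72\right) - 18\right) - 36\right) - 14874 = \left(\left(\left(2 - 2 + 72\right) - 18\right) - 36\right) - 14874 = \left(\left(72 - 18\right) - 36\right) - 14874 = \left(54 - 36\right) - 14874 = 18 - 14874 = -14856$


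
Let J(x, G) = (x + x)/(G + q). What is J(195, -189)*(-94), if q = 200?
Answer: -36660/11 ≈ -3332.7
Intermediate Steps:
J(x, G) = 2*x/(200 + G) (J(x, G) = (x + x)/(G + 200) = (2*x)/(200 + G) = 2*x/(200 + G))
J(195, -189)*(-94) = (2*195/(200 - 189))*(-94) = (2*195/11)*(-94) = (2*195*(1/11))*(-94) = (390/11)*(-94) = -36660/11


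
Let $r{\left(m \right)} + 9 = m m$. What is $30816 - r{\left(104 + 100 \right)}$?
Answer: $-10791$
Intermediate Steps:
$r{\left(m \right)} = -9 + m^{2}$ ($r{\left(m \right)} = -9 + m m = -9 + m^{2}$)
$30816 - r{\left(104 + 100 \right)} = 30816 - \left(-9 + \left(104 + 100\right)^{2}\right) = 30816 - \left(-9 + 204^{2}\right) = 30816 - \left(-9 + 41616\right) = 30816 - 41607 = -10791$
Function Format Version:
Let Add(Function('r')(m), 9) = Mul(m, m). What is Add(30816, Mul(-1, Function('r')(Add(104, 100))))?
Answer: -10791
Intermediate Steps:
Function('r')(m) = Add(-9, Pow(m, 2)) (Function('r')(m) = Add(-9, Mul(m, m)) = Add(-9, Pow(m, 2)))
Add(30816, Mul(-1, Function('r')(Add(104, 100)))) = Add(30816, Mul(-1, Add(-9, Pow(Add(104, 100), 2)))) = Add(30816, Mul(-1, Add(-9, Pow(204, 2)))) = Add(30816, Mul(-1, Add(-9, 41616))) = Add(30816, Mul(-1, 41607)) = Add(30816, -41607) = -10791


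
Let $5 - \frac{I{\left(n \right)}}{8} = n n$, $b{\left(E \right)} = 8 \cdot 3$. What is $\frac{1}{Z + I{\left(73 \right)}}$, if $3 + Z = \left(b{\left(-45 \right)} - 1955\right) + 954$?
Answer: $- \frac{1}{43572} \approx -2.2951 \cdot 10^{-5}$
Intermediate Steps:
$b{\left(E \right)} = 24$
$I{\left(n \right)} = 40 - 8 n^{2}$ ($I{\left(n \right)} = 40 - 8 n n = 40 - 8 n^{2}$)
$Z = -980$ ($Z = -3 + \left(\left(24 - 1955\right) + 954\right) = -3 + \left(-1931 + 954\right) = -3 - 977 = -980$)
$\frac{1}{Z + I{\left(73 \right)}} = \frac{1}{-980 + \left(40 - 8 \cdot 73^{2}\right)} = \frac{1}{-980 + \left(40 - 42632\right)} = \frac{1}{-980 - 42592} = \frac{1}{-43572} = - \frac{1}{43572}$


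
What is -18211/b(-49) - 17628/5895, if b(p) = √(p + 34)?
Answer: -5876/1965 + 18211*I*√15/15 ≈ -2.9903 + 4702.1*I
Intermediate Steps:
b(p) = √(34 + p)
-18211/b(-49) - 17628/5895 = -18211/√(34 - 49) - 17628/5895 = -18211*(-I*√15/15) - 17628*1/5895 = -18211*(-I*√15/15) - 5876/1965 = -(-18211)*I*√15/15 - 5876/1965 = 18211*I*√15/15 - 5876/1965 = -5876/1965 + 18211*I*√15/15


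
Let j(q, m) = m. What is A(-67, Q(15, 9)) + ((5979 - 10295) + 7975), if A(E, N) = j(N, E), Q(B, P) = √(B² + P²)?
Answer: 3592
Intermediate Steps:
A(E, N) = E
A(-67, Q(15, 9)) + ((5979 - 10295) + 7975) = -67 + ((5979 - 10295) + 7975) = -67 + (-4316 + 7975) = -67 + 3659 = 3592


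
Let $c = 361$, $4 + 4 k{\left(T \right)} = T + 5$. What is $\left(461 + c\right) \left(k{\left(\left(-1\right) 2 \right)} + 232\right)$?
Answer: $\frac{380997}{2} \approx 1.905 \cdot 10^{5}$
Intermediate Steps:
$k{\left(T \right)} = \frac{1}{4} + \frac{T}{4}$ ($k{\left(T \right)} = -1 + \frac{T + 5}{4} = -1 + \frac{5 + T}{4} = -1 + \left(\frac{5}{4} + \frac{T}{4}\right) = \frac{1}{4} + \frac{T}{4}$)
$\left(461 + c\right) \left(k{\left(\left(-1\right) 2 \right)} + 232\right) = \left(461 + 361\right) \left(\left(\frac{1}{4} + \frac{\left(-1\right) 2}{4}\right) + 232\right) = 822 \left(\left(\frac{1}{4} + \frac{1}{4} \left(-2\right)\right) + 232\right) = 822 \left(\left(\frac{1}{4} - \frac{1}{2}\right) + 232\right) = 822 \left(- \frac{1}{4} + 232\right) = 822 \cdot \frac{927}{4} = \frac{380997}{2}$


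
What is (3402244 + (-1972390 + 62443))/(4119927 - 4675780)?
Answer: -1492297/555853 ≈ -2.6847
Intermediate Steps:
(3402244 + (-1972390 + 62443))/(4119927 - 4675780) = (3402244 - 1909947)/(-555853) = 1492297*(-1/555853) = -1492297/555853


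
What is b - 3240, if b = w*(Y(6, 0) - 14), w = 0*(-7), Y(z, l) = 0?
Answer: -3240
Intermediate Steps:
w = 0
b = 0 (b = 0*(0 - 14) = 0*(-14) = 0)
b - 3240 = 0 - 3240 = -3240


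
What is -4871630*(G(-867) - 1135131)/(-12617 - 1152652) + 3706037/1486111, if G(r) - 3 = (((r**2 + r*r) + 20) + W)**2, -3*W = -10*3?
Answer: 5454535667800182376763811/577239692953 ≈ 9.4493e+12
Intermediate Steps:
W = 10 (W = -(-10)*3/3 = -1/3*(-30) = 10)
G(r) = 3 + (30 + 2*r**2)**2 (G(r) = 3 + (((r**2 + r*r) + 20) + 10)**2 = 3 + (((r**2 + r**2) + 20) + 10)**2 = 3 + ((2*r**2 + 20) + 10)**2 = 3 + ((20 + 2*r**2) + 10)**2 = 3 + (30 + 2*r**2)**2)
-4871630*(G(-867) - 1135131)/(-12617 - 1152652) + 3706037/1486111 = -4871630*((3 + 4*(15 + (-867)**2)**2) - 1135131)/(-12617 - 1152652) + 3706037/1486111 = -(1843307872880/388423 - 19486520*(15 + 751689)**2/1165269) + 3706037*(1/1486111) = -4871630/((-1165269/((3 + 4*751704**2) - 1135131))) + 3706037/1486111 = -4871630/((-1165269/((3 + 4*565058903616) - 1135131))) + 3706037/1486111 = -4871630/((-1165269/((3 + 2260235614464) - 1135131))) + 3706037/1486111 = -4871630/((-1165269/(2260235614467 - 1135131))) + 3706037/1486111 = -4871630/((-1165269/2260234479336)) + 3706037/1486111 = -4871630/((-1165269*1/2260234479336)) + 3706037/1486111 = -4871630/(-388423/753411493112) + 3706037/1486111 = -4871630*(-753411493112/388423) + 3706037/1486111 = 3670342032189212560/388423 + 3706037/1486111 = 5454535667800182376763811/577239692953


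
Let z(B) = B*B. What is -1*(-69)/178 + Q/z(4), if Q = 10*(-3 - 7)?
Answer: -2087/356 ≈ -5.8624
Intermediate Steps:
Q = -100 (Q = 10*(-10) = -100)
z(B) = B²
-1*(-69)/178 + Q/z(4) = -1*(-69)/178 - 100/(4²) = 69*(1/178) - 100/16 = 69/178 - 100*1/16 = 69/178 - 25/4 = -2087/356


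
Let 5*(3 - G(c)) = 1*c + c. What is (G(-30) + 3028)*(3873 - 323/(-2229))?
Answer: 26270949320/2229 ≈ 1.1786e+7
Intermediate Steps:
G(c) = 3 - 2*c/5 (G(c) = 3 - (1*c + c)/5 = 3 - (c + c)/5 = 3 - 2*c/5)
(G(-30) + 3028)*(3873 - 323/(-2229)) = ((3 - ⅖*(-30)) + 3028)*(3873 - 323/(-2229)) = ((3 + 12) + 3028)*(3873 - 323*(-1/2229)) = (15 + 3028)*(3873 + 323/2229) = 3043*(8633240/2229) = 26270949320/2229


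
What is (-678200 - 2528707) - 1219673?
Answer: -4426580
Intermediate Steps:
(-678200 - 2528707) - 1219673 = -3206907 - 1219673 = -4426580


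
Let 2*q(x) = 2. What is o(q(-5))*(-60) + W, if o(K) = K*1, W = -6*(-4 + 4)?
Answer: -60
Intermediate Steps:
W = 0 (W = -6*0 = 0)
q(x) = 1 (q(x) = (½)*2 = 1)
o(K) = K
o(q(-5))*(-60) + W = 1*(-60) + 0 = -60 + 0 = -60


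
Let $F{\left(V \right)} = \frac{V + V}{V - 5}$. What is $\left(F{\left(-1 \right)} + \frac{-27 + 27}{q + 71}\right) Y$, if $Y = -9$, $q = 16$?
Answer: $-3$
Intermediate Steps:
$F{\left(V \right)} = \frac{2 V}{-5 + V}$
$\left(F{\left(-1 \right)} + \frac{-27 + 27}{q + 71}\right) Y = \left(2 \left(-1\right) \frac{1}{-5 - 1} + \frac{-27 + 27}{16 + 71}\right) \left(-9\right) = \left(2 \left(-1\right) \frac{1}{-6} + \frac{0}{87}\right) \left(-9\right) = \left(2 \left(-1\right) \left(- \frac{1}{6}\right) + 0 \cdot \frac{1}{87}\right) \left(-9\right) = \left(\frac{1}{3} + 0\right) \left(-9\right) = \frac{1}{3} \left(-9\right) = -3$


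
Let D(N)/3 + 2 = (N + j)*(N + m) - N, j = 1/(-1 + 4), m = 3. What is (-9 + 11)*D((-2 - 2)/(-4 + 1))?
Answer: 70/3 ≈ 23.333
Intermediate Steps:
j = 1/3 ≈ 0.33333
D(N) = -6 - 3*N + 3*(3 + N)*(1/3 + N) (D(N) = -6 + 3*((N + 1/3)*(N + 3) - N) = -6 + 3*((1/3 + N)*(3 + N) - N) = -6 + 3*((3 + N)*(1/3 + N) - N) = -6 + 3*(-N + (3 + N)*(1/3 + N)) = -6 + (-3*N + 3*(3 + N)*(1/3 + N)) = -6 - 3*N + 3*(3 + N)*(1/3 + N))
(-9 + 11)*D((-2 - 2)/(-4 + 1)) = (-9 + 11)*(-3 + 3*((-2 - 2)/(-4 + 1))**2 + 7*((-2 - 2)/(-4 + 1))) = 2*(-3 + 3*(-4/(-3))**2 + 7*(-4/(-3))) = 2*(-3 + 3*(-4*(-1/3))**2 + 7*(-4*(-1/3))) = 2*(-3 + 3*(4/3)**2 + 7*(4/3)) = 2*(-3 + 3*(16/9) + 28/3) = 2*(-3 + 16/3 + 28/3) = 2*(35/3) = 70/3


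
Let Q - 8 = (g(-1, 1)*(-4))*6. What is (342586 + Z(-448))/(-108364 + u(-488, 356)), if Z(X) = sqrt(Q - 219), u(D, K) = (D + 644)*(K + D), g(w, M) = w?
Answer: -171293/64478 - I*sqrt(187)/128956 ≈ -2.6566 - 0.00010604*I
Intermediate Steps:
Q = 32 (Q = 8 - 1*(-4)*6 = 8 + 4*6 = 8 + 24 = 32)
u(D, K) = (644 + D)*(D + K)
Z(X) = I*sqrt(187) (Z(X) = sqrt(32 - 219) = sqrt(-187) = I*sqrt(187))
(342586 + Z(-448))/(-108364 + u(-488, 356)) = (342586 + I*sqrt(187))/(-108364 + ((-488)**2 + 644*(-488) + 644*356 - 488*356)) = (342586 + I*sqrt(187))/(-108364 + (238144 - 314272 + 229264 - 173728)) = (342586 + I*sqrt(187))/(-108364 - 20592) = (342586 + I*sqrt(187))/(-128956) = (342586 + I*sqrt(187))*(-1/128956) = -171293/64478 - I*sqrt(187)/128956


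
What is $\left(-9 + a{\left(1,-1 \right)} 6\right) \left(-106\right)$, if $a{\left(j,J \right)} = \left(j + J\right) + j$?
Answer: $318$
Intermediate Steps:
$a{\left(j,J \right)} = J + 2 j$ ($a{\left(j,J \right)} = \left(J + j\right) + j = J + 2 j$)
$\left(-9 + a{\left(1,-1 \right)} 6\right) \left(-106\right) = \left(-9 + \left(-1 + 2 \cdot 1\right) 6\right) \left(-106\right) = \left(-9 + \left(-1 + 2\right) 6\right) \left(-106\right) = \left(-9 + 1 \cdot 6\right) \left(-106\right) = \left(-9 + 6\right) \left(-106\right) = \left(-3\right) \left(-106\right) = 318$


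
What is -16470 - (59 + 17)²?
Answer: -22246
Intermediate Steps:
-16470 - (59 + 17)² = -16470 - 1*76² = -16470 - 1*5776 = -16470 - 5776 = -22246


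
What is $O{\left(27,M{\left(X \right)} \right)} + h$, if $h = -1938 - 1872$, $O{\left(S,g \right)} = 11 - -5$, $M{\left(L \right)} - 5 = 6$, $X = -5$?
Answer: $-3794$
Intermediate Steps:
$M{\left(L \right)} = 11$ ($M{\left(L \right)} = 5 + 6 = 11$)
$O{\left(S,g \right)} = 16$ ($O{\left(S,g \right)} = 11 + 5 = 16$)
$h = -3810$
$O{\left(27,M{\left(X \right)} \right)} + h = 16 - 3810 = -3794$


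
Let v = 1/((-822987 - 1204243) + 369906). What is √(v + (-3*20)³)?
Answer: I*√148323033413118331/828662 ≈ 464.76*I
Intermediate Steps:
v = -1/1657324 (v = 1/(-2027230 + 369906) = 1/(-1657324) = -1/1657324 ≈ -6.0338e-7)
√(v + (-3*20)³) = √(-1/1657324 + (-3*20)³) = √(-1/1657324 + (-60)³) = √(-1/1657324 - 216000) = √(-357981984001/1657324) = I*√148323033413118331/828662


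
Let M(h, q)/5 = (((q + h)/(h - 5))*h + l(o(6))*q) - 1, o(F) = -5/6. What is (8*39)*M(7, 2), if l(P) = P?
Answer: 44980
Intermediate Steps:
o(F) = -5/6 (o(F) = -5*1/6 = -5/6)
M(h, q) = -5 - 25*q/6 + 5*h*(h + q)/(-5 + h) (M(h, q) = 5*((((q + h)/(h - 5))*h - 5*q/6) - 1) = 5*((((h + q)/(-5 + h))*h - 5*q/6) - 1) = 5*((h*(h + q)/(-5 + h) - 5*q/6) - 1) = 5*((-5*q/6 + h*(h + q)/(-5 + h)) - 1) = 5*(-1 - 5*q/6 + h*(h + q)/(-5 + h)) = -5 - 25*q/6 + 5*h*(h + q)/(-5 + h))
(8*39)*M(7, 2) = (8*39)*(5*(30 - 6*7 + 6*7**2 + 25*2 + 7*2)/(6*(-5 + 7))) = 312*((5/6)*(30 - 42 + 6*49 + 50 + 14)/2) = 312*((5/6)*(1/2)*(30 - 42 + 294 + 50 + 14)) = 312*((5/6)*(1/2)*346) = 312*(865/6) = 44980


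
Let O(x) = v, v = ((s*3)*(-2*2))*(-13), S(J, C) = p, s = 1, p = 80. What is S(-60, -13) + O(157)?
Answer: 236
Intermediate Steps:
S(J, C) = 80
v = 156 (v = ((1*3)*(-2*2))*(-13) = (3*(-4))*(-13) = -12*(-13) = 156)
O(x) = 156
S(-60, -13) + O(157) = 80 + 156 = 236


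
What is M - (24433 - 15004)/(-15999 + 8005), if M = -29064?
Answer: -33189741/1142 ≈ -29063.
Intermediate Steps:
M - (24433 - 15004)/(-15999 + 8005) = -29064 - (24433 - 15004)/(-15999 + 8005) = -29064 - 9429/(-7994) = -29064 - 9429*(-1)/7994 = -29064 - 1*(-1347/1142) = -29064 + 1347/1142 = -33189741/1142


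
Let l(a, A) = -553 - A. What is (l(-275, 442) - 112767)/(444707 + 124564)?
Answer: -113762/569271 ≈ -0.19984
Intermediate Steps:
(l(-275, 442) - 112767)/(444707 + 124564) = ((-553 - 1*442) - 112767)/(444707 + 124564) = ((-553 - 442) - 112767)/569271 = (-995 - 112767)*(1/569271) = -113762*1/569271 = -113762/569271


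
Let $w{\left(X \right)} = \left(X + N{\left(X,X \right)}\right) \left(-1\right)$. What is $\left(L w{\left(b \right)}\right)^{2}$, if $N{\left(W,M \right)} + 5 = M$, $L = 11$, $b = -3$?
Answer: $14641$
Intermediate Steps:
$N{\left(W,M \right)} = -5 + M$
$w{\left(X \right)} = 5 - 2 X$ ($w{\left(X \right)} = \left(X + \left(-5 + X\right)\right) \left(-1\right) = \left(-5 + 2 X\right) \left(-1\right) = 5 - 2 X$)
$\left(L w{\left(b \right)}\right)^{2} = \left(11 \left(5 - -6\right)\right)^{2} = \left(11 \left(5 + 6\right)\right)^{2} = \left(11 \cdot 11\right)^{2} = 121^{2} = 14641$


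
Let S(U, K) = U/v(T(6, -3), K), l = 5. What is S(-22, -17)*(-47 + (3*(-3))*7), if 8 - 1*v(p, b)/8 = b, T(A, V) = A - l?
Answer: 121/10 ≈ 12.100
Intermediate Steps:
T(A, V) = -5 + A (T(A, V) = A - 1*5 = A - 5 = -5 + A)
v(p, b) = 64 - 8*b
S(U, K) = U/(64 - 8*K)
S(-22, -17)*(-47 + (3*(-3))*7) = (-1*(-22)/(-64 + 8*(-17)))*(-47 + (3*(-3))*7) = (-1*(-22)/(-64 - 136))*(-47 - 9*7) = (-1*(-22)/(-200))*(-47 - 63) = -1*(-22)*(-1/200)*(-110) = -11/100*(-110) = 121/10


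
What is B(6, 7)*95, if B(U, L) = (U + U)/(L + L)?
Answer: 570/7 ≈ 81.429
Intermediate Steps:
B(U, L) = U/L (B(U, L) = (2*U)/((2*L)) = (2*U)*(1/(2*L)) = U/L)
B(6, 7)*95 = (6/7)*95 = 570/7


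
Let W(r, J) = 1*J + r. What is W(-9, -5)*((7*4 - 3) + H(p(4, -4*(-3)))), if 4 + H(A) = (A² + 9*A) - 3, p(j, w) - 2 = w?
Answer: -4760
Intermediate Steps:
p(j, w) = 2 + w
H(A) = -7 + A² + 9*A (H(A) = -4 + ((A² + 9*A) - 3) = -4 + (-3 + A² + 9*A) = -7 + A² + 9*A)
W(r, J) = J + r
W(-9, -5)*((7*4 - 3) + H(p(4, -4*(-3)))) = (-5 - 9)*((7*4 - 3) + (-7 + (2 - 4*(-3))² + 9*(2 - 4*(-3)))) = -14*((28 - 3) + (-7 + (2 + 12)² + 9*(2 + 12))) = -14*(25 + (-7 + 14² + 9*14)) = -14*(25 + (-7 + 196 + 126)) = -14*(25 + 315) = -14*340 = -4760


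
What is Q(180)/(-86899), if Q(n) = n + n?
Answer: -360/86899 ≈ -0.0041427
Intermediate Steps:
Q(n) = 2*n
Q(180)/(-86899) = (2*180)/(-86899) = 360*(-1/86899) = -360/86899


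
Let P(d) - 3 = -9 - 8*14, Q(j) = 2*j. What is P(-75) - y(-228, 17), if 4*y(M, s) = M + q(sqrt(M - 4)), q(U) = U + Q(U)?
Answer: -61 - 3*I*sqrt(58)/2 ≈ -61.0 - 11.424*I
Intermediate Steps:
q(U) = 3*U (q(U) = U + 2*U = 3*U)
y(M, s) = M/4 + 3*sqrt(-4 + M)/4 (y(M, s) = (M + 3*sqrt(M - 4))/4 = (M + 3*sqrt(-4 + M))/4 = M/4 + 3*sqrt(-4 + M)/4)
P(d) = -118 (P(d) = 3 + (-9 - 8*14) = 3 + (-9 - 112) = 3 - 121 = -118)
P(-75) - y(-228, 17) = -118 - ((1/4)*(-228) + 3*sqrt(-4 - 228)/4) = -118 - (-57 + 3*sqrt(-232)/4) = -118 - (-57 + 3*(2*I*sqrt(58))/4) = -118 - (-57 + 3*I*sqrt(58)/2) = -118 + (57 - 3*I*sqrt(58)/2) = -61 - 3*I*sqrt(58)/2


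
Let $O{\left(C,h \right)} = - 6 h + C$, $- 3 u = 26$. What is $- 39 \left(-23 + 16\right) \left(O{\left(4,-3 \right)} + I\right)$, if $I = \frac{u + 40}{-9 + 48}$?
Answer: $\frac{18676}{3} \approx 6225.3$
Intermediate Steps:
$u = - \frac{26}{3}$ ($u = \left(- \frac{1}{3}\right) 26 = - \frac{26}{3} \approx -8.6667$)
$O{\left(C,h \right)} = C - 6 h$
$I = \frac{94}{117}$ ($I = \frac{- \frac{26}{3} + 40}{-9 + 48} = \frac{94}{3 \cdot 39} = \frac{94}{3} \cdot \frac{1}{39} = \frac{94}{117} \approx 0.80342$)
$- 39 \left(-23 + 16\right) \left(O{\left(4,-3 \right)} + I\right) = - 39 \left(-23 + 16\right) \left(\left(4 - -18\right) + \frac{94}{117}\right) = - 39 \left(- 7 \left(\left(4 + 18\right) + \frac{94}{117}\right)\right) = - 39 \left(- 7 \left(22 + \frac{94}{117}\right)\right) = - 39 \left(\left(-7\right) \frac{2668}{117}\right) = \left(-39\right) \left(- \frac{18676}{117}\right) = \frac{18676}{3}$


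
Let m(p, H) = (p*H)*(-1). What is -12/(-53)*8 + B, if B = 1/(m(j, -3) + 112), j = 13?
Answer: 14549/8003 ≈ 1.8179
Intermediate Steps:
m(p, H) = -H*p (m(p, H) = (H*p)*(-1) = -H*p)
B = 1/151 (B = 1/(-1*(-3)*13 + 112) = 1/(39 + 112) = 1/151 ≈ 0.0066225)
-12/(-53)*8 + B = -12/(-53)*8 + 1/151 = -12*(-1/53)*8 + 1/151 = (12/53)*8 + 1/151 = 96/53 + 1/151 = 14549/8003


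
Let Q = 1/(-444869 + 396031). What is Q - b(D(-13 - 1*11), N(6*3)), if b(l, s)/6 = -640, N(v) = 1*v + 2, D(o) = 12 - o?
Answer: 187537919/48838 ≈ 3840.0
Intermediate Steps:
Q = -1/48838 (Q = 1/(-48838) = -1/48838 ≈ -2.0476e-5)
N(v) = 2 + v (N(v) = v + 2 = 2 + v)
b(l, s) = -3840 (b(l, s) = 6*(-640) = -3840)
Q - b(D(-13 - 1*11), N(6*3)) = -1/48838 - 1*(-3840) = -1/48838 + 3840 = 187537919/48838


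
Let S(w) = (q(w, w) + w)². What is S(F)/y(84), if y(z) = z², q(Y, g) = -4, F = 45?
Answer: 1681/7056 ≈ 0.23824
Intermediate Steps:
S(w) = (-4 + w)²
S(F)/y(84) = (-4 + 45)²/(84²) = 41²/7056 = 1681*(1/7056) = 1681/7056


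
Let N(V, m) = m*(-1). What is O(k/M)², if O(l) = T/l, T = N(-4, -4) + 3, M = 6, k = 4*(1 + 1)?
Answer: 441/16 ≈ 27.563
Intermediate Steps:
k = 8 (k = 4*2 = 8)
N(V, m) = -m
T = 7 (T = -1*(-4) + 3 = 4 + 3 = 7)
O(l) = 7/l
O(k/M)² = (7/((8/6)))² = (7/((8*(⅙))))² = (7/(4/3))² = (7*(¾))² = (21/4)² = 441/16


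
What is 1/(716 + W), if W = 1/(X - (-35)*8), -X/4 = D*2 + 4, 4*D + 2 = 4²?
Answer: 236/168977 ≈ 0.0013966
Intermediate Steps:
D = 7/2 (D = -½ + (¼)*4² = -½ + (¼)*16 = -½ + 4 = 7/2 ≈ 3.5000)
X = -44 (X = -4*((7/2)*2 + 4) = -4*(7 + 4) = -4*11 = -44)
W = 1/236 (W = 1/(-44 - (-35)*8) = 1/(-44 - 1*(-280)) = 1/(-44 + 280) = 1/236 ≈ 0.0042373)
1/(716 + W) = 1/(716 + 1/236) = 1/(168977/236) = 236/168977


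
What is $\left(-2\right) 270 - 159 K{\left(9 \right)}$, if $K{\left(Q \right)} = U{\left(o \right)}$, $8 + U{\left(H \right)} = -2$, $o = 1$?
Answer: $1050$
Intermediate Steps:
$U{\left(H \right)} = -10$ ($U{\left(H \right)} = -8 - 2 = -10$)
$K{\left(Q \right)} = -10$
$\left(-2\right) 270 - 159 K{\left(9 \right)} = \left(-2\right) 270 - -1590 = -540 + 1590 = 1050$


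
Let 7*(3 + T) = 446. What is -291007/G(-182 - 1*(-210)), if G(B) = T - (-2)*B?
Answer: -2037049/817 ≈ -2493.3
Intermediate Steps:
T = 425/7 (T = -3 + (⅐)*446 = -3 + 446/7 = 425/7 ≈ 60.714)
G(B) = 425/7 + 2*B (G(B) = 425/7 - (-2)*B = 425/7 + 2*B)
-291007/G(-182 - 1*(-210)) = -291007/(425/7 + 2*(-182 - 1*(-210))) = -291007/(425/7 + 2*(-182 + 210)) = -291007/(425/7 + 2*28) = -291007/(425/7 + 56) = -291007/817/7 = -291007*7/817 = -2037049/817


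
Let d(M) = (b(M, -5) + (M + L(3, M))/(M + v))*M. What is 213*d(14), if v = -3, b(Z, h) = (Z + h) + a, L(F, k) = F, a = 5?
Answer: 509922/11 ≈ 46357.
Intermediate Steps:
b(Z, h) = 5 + Z + h (b(Z, h) = (Z + h) + 5 = 5 + Z + h)
d(M) = M*(M + (3 + M)/(-3 + M)) (d(M) = ((5 + M - 5) + (M + 3)/(M - 3))*M = (M + (3 + M)/(-3 + M))*M = M*(M + (3 + M)/(-3 + M)))
213*d(14) = 213*(14*(3 + 14² - 2*14)/(-3 + 14)) = 213*(14*(3 + 196 - 28)/11) = 213*(14*(1/11)*171) = 213*(2394/11) = 509922/11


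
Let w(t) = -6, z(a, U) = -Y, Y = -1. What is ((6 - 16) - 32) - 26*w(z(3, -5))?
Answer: 114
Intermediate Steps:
z(a, U) = 1 (z(a, U) = -1*(-1) = 1)
((6 - 16) - 32) - 26*w(z(3, -5)) = ((6 - 16) - 32) - 26*(-6) = (-10 - 32) + 156 = -42 + 156 = 114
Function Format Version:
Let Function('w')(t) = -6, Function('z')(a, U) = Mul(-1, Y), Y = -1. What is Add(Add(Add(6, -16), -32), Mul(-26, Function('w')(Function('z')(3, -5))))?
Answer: 114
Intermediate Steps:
Function('z')(a, U) = 1 (Function('z')(a, U) = Mul(-1, -1) = 1)
Add(Add(Add(6, -16), -32), Mul(-26, Function('w')(Function('z')(3, -5)))) = Add(Add(Add(6, -16), -32), Mul(-26, -6)) = Add(Add(-10, -32), 156) = Add(-42, 156) = 114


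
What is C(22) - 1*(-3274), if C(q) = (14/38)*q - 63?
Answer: 61163/19 ≈ 3219.1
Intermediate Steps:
C(q) = -63 + 7*q/19 (C(q) = (14*(1/38))*q - 63 = 7*q/19 - 63 = -63 + 7*q/19)
C(22) - 1*(-3274) = (-63 + (7/19)*22) - 1*(-3274) = (-63 + 154/19) + 3274 = -1043/19 + 3274 = 61163/19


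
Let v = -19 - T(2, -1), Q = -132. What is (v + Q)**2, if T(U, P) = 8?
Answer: 25281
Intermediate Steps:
v = -27 (v = -19 - 1*8 = -19 - 8 = -27)
(v + Q)**2 = (-27 - 132)**2 = (-159)**2 = 25281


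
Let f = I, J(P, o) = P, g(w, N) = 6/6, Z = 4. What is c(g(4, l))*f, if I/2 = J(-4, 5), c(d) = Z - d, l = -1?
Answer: -24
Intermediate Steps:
g(w, N) = 1 (g(w, N) = 6*(⅙) = 1)
c(d) = 4 - d
I = -8 (I = 2*(-4) = -8)
f = -8
c(g(4, l))*f = (4 - 1*1)*(-8) = (4 - 1)*(-8) = 3*(-8) = -24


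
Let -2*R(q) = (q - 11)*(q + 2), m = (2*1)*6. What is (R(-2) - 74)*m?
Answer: -888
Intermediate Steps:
m = 12 (m = 2*6 = 12)
R(q) = -(-11 + q)*(2 + q)/2 (R(q) = -(q - 11)*(q + 2)/2 = -(-11 + q)*(2 + q)/2)
(R(-2) - 74)*m = ((11 - 1/2*(-2)**2 + (9/2)*(-2)) - 74)*12 = ((11 - 1/2*4 - 9) - 74)*12 = ((11 - 2 - 9) - 74)*12 = (0 - 74)*12 = -74*12 = -888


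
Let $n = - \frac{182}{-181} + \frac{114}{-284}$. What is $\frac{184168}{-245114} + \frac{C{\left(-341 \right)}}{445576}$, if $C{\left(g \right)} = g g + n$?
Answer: $- \frac{688281461379095}{1403546583198064} \approx -0.49039$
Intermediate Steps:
$n = \frac{15527}{25702}$ ($n = \left(-182\right) \left(- \frac{1}{181}\right) + 114 \left(- \frac{1}{284}\right) = \frac{182}{181} - \frac{57}{142} = \frac{15527}{25702} \approx 0.60412$)
$C{\left(g \right)} = \frac{15527}{25702} + g^{2}$ ($C{\left(g \right)} = g g + \frac{15527}{25702} = g^{2} + \frac{15527}{25702} = \frac{15527}{25702} + g^{2}$)
$\frac{184168}{-245114} + \frac{C{\left(-341 \right)}}{445576} = \frac{184168}{-245114} + \frac{\frac{15527}{25702} + \left(-341\right)^{2}}{445576} = 184168 \left(- \frac{1}{245114}\right) + \left(\frac{15527}{25702} + 116281\right) \frac{1}{445576} = - \frac{92084}{122557} + \frac{2988669789}{25702} \cdot \frac{1}{445576} = - \frac{92084}{122557} + \frac{2988669789}{11452194352} = - \frac{688281461379095}{1403546583198064}$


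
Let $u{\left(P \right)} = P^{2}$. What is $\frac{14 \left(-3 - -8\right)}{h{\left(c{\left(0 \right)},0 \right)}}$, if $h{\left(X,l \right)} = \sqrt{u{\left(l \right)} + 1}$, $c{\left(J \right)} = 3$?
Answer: $70$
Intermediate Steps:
$h{\left(X,l \right)} = \sqrt{1 + l^{2}}$ ($h{\left(X,l \right)} = \sqrt{l^{2} + 1} = \sqrt{1 + l^{2}}$)
$\frac{14 \left(-3 - -8\right)}{h{\left(c{\left(0 \right)},0 \right)}} = \frac{14 \left(-3 - -8\right)}{\sqrt{1 + 0^{2}}} = \frac{14 \left(-3 + 8\right)}{\sqrt{1 + 0}} = \frac{14 \cdot 5}{\sqrt{1}} = \frac{70}{1} = 70 \cdot 1 = 70$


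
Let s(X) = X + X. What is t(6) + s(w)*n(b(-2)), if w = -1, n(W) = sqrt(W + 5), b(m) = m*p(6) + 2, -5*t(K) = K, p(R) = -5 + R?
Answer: -6/5 - 2*sqrt(5) ≈ -5.6721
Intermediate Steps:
t(K) = -K/5
b(m) = 2 + m (b(m) = m*(-5 + 6) + 2 = m*1 + 2 = m + 2 = 2 + m)
n(W) = sqrt(5 + W)
s(X) = 2*X
t(6) + s(w)*n(b(-2)) = -1/5*6 + (2*(-1))*sqrt(5 + (2 - 2)) = -6/5 - 2*sqrt(5 + 0) = -6/5 - 2*sqrt(5)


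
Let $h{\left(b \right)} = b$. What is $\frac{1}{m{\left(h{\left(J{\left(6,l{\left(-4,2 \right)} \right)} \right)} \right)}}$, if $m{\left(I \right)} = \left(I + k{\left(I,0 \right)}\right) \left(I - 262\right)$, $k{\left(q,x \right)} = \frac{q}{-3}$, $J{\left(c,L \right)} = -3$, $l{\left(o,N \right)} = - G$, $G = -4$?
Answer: $\frac{1}{530} \approx 0.0018868$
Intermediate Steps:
$l{\left(o,N \right)} = 4$ ($l{\left(o,N \right)} = \left(-1\right) \left(-4\right) = 4$)
$k{\left(q,x \right)} = - \frac{q}{3}$ ($k{\left(q,x \right)} = q \left(- \frac{1}{3}\right) = - \frac{q}{3}$)
$m{\left(I \right)} = \frac{2 I \left(-262 + I\right)}{3}$ ($m{\left(I \right)} = \left(I - \frac{I}{3}\right) \left(I - 262\right) = \frac{2 I}{3} \left(-262 + I\right) = \frac{2 I \left(-262 + I\right)}{3}$)
$\frac{1}{m{\left(h{\left(J{\left(6,l{\left(-4,2 \right)} \right)} \right)} \right)}} = \frac{1}{\frac{2}{3} \left(-3\right) \left(-262 - 3\right)} = \frac{1}{\frac{2}{3} \left(-3\right) \left(-265\right)} = \frac{1}{530}$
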